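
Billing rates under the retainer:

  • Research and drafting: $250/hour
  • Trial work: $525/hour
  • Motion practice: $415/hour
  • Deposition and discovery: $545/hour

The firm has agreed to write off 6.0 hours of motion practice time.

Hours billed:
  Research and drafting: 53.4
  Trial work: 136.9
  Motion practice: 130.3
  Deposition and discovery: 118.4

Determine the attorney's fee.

$201,335.00

Research and drafting: 53.4 × $250 = $13,350.00
Trial work: 136.9 × $525 = $71,872.50
Motion practice: 130.3 × $415 = $54,074.50
Deposition and discovery: 118.4 × $545 = $64,528.00
Subtotal: $203,825.00
Write-off: 6.0 × $415 = $2,490.00
Total: $203,825.00 − $2,490.00 = $201,335.00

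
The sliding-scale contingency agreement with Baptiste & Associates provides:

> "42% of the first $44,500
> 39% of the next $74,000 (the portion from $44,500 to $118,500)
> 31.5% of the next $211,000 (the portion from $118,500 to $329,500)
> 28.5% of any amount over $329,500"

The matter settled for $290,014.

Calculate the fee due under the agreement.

First $44,500 at 42% = $18,690.00
Next $74,000 at 39% = $28,860.00
Remaining $171,514 at 31.5% = $54,026.91
Fee: $18,690.00 + $28,860.00 + $54,026.91 = $101,576.91

$101,576.91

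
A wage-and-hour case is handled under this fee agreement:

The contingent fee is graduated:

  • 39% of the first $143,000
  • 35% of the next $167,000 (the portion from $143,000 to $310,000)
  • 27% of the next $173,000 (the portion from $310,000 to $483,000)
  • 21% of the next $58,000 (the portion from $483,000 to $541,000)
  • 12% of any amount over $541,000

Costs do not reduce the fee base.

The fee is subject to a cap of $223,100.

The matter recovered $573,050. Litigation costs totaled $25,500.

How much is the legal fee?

Fee base is the gross recovery, $573,050; costs are reimbursed separately.
First $143,000 at 39% = $55,770.00
Next $167,000 at 35% = $58,450.00
Next $173,000 at 27% = $46,710.00
Next $58,000 at 21% = $12,180.00
Remaining $32,050 at 12% = $3,846.00
Fee: $55,770.00 + $58,450.00 + $46,710.00 + $12,180.00 + $3,846.00 = $176,956.00
$176,956.00 is under the $223,100 cap.

$176,956.00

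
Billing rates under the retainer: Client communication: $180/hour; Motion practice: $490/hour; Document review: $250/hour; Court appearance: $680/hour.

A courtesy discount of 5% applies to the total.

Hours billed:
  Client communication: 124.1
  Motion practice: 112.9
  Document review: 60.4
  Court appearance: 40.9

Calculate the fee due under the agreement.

$114,542.45

Client communication: 124.1 × $180 = $22,338.00
Motion practice: 112.9 × $490 = $55,321.00
Document review: 60.4 × $250 = $15,100.00
Court appearance: 40.9 × $680 = $27,812.00
Subtotal: $120,571.00
Less 5% discount: −$6,028.55
Total: $120,571.00 − $6,028.55 = $114,542.45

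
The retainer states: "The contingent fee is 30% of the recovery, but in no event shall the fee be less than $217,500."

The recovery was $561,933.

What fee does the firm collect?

30% of $561,933 = $168,579.90
That is below the $217,500 minimum, so the minimum applies.

$217,500.00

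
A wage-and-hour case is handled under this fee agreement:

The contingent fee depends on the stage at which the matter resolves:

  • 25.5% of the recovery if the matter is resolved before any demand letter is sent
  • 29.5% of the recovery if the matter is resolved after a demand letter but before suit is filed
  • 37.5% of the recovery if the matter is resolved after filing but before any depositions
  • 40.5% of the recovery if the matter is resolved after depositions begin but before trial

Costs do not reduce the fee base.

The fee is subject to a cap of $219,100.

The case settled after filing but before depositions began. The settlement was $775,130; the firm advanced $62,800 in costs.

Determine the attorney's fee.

$219,100.00

Fee base is the gross recovery, $775,130; costs are reimbursed separately.
The matter settled after filing but before depositions began, so the 37.5% rate applies.
$775,130 × 37.5% = $290,673.75
$290,673.75 exceeds the $219,100 cap, so the fee is capped at $219,100.00.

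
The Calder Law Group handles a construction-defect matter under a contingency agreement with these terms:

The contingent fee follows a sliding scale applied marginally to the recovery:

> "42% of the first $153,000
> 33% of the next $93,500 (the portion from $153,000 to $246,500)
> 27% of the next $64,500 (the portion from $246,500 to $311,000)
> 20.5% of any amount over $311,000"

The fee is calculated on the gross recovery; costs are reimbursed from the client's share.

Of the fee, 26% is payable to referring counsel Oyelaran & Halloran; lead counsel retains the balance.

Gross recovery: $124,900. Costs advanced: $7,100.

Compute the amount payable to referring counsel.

Fee base is the gross recovery, $124,900; costs are reimbursed separately.
First $124,900 at 42% = $52,458.00
Referral share: 26% of $52,458.00 = $13,639.08; lead counsel retains $52,458.00 − $13,639.08 = $38,818.92.

$13,639.08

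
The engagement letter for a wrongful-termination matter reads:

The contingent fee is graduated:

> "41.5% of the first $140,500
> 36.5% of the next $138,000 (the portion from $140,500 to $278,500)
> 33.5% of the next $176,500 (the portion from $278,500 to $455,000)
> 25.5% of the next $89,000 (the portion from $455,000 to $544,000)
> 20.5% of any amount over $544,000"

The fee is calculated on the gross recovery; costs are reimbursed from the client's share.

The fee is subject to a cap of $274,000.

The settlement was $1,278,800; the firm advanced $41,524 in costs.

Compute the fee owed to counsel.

Fee base is the gross recovery, $1,278,800; costs are reimbursed separately.
First $140,500 at 41.5% = $58,307.50
Next $138,000 at 36.5% = $50,370.00
Next $176,500 at 33.5% = $59,127.50
Next $89,000 at 25.5% = $22,695.00
Remaining $734,800 at 20.5% = $150,634.00
Fee: $58,307.50 + $50,370.00 + $59,127.50 + $22,695.00 + $150,634.00 = $341,134.00
$341,134.00 exceeds the $274,000 cap, so the fee is capped at $274,000.00.

$274,000.00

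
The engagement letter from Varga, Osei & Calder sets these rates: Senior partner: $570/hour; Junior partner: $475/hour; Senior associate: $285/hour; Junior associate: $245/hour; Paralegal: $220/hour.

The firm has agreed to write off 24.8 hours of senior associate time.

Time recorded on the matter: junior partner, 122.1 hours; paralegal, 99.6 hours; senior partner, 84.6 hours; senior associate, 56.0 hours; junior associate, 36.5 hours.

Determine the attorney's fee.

Senior partner: 84.6 × $570 = $48,222.00
Junior partner: 122.1 × $475 = $57,997.50
Senior associate: 56.0 × $285 = $15,960.00
Junior associate: 36.5 × $245 = $8,942.50
Paralegal: 99.6 × $220 = $21,912.00
Subtotal: $153,034.00
Write-off: 24.8 × $285 = $7,068.00
Total: $153,034.00 − $7,068.00 = $145,966.00

$145,966.00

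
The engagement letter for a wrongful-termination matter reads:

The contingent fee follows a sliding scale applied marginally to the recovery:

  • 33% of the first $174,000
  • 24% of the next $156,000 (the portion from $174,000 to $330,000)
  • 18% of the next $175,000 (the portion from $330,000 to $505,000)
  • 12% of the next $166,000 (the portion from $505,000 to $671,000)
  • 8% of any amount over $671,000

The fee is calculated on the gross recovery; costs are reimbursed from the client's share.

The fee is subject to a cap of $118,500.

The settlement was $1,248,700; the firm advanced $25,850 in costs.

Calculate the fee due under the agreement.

$118,500.00

Fee base is the gross recovery, $1,248,700; costs are reimbursed separately.
First $174,000 at 33% = $57,420.00
Next $156,000 at 24% = $37,440.00
Next $175,000 at 18% = $31,500.00
Next $166,000 at 12% = $19,920.00
Remaining $577,700 at 8% = $46,216.00
Fee: $57,420.00 + $37,440.00 + $31,500.00 + $19,920.00 + $46,216.00 = $192,496.00
$192,496.00 exceeds the $118,500 cap, so the fee is capped at $118,500.00.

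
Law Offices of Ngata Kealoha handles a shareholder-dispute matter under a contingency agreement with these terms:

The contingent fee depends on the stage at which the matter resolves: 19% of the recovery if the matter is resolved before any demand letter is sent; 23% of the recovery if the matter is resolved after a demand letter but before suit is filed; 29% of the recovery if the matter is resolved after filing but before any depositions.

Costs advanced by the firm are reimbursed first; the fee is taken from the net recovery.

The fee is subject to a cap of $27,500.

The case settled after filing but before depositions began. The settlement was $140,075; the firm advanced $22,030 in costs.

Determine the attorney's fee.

$27,500.00

Fee base (net of costs): $140,075 − $22,030 = $118,045
The matter settled after filing but before depositions began, so the 29% rate applies.
$118,045 × 29% = $34,233.05
$34,233.05 exceeds the $27,500 cap, so the fee is capped at $27,500.00.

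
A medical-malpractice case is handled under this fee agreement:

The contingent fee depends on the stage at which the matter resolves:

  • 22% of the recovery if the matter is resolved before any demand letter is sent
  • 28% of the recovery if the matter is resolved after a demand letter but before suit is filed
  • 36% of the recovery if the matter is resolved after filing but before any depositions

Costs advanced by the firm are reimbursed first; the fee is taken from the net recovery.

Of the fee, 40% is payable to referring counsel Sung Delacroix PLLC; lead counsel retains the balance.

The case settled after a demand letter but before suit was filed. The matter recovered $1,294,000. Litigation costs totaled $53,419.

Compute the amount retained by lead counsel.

$208,417.61

Fee base (net of costs): $1,294,000 − $53,419 = $1,240,581
The matter settled after a demand letter but before suit was filed, so the 28% rate applies.
$1,240,581 × 28% = $347,362.68
Referral share: 40% of $347,362.68 = $138,945.07; lead counsel retains $347,362.68 − $138,945.07 = $208,417.61.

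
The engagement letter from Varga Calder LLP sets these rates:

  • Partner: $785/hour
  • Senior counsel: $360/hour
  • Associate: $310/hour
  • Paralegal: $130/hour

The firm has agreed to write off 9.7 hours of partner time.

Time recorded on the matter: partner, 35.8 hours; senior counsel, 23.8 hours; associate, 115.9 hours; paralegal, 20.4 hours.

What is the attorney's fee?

Partner: 35.8 × $785 = $28,103.00
Senior counsel: 23.8 × $360 = $8,568.00
Associate: 115.9 × $310 = $35,929.00
Paralegal: 20.4 × $130 = $2,652.00
Subtotal: $75,252.00
Write-off: 9.7 × $785 = $7,614.50
Total: $75,252.00 − $7,614.50 = $67,637.50

$67,637.50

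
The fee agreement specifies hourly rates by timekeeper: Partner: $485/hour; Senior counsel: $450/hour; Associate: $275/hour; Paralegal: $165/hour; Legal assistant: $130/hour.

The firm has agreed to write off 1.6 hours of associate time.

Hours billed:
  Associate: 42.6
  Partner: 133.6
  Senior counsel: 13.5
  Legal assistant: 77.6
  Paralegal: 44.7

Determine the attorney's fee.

$99,609.50

Partner: 133.6 × $485 = $64,796.00
Senior counsel: 13.5 × $450 = $6,075.00
Associate: 42.6 × $275 = $11,715.00
Paralegal: 44.7 × $165 = $7,375.50
Legal assistant: 77.6 × $130 = $10,088.00
Subtotal: $100,049.50
Write-off: 1.6 × $275 = $440.00
Total: $100,049.50 − $440.00 = $99,609.50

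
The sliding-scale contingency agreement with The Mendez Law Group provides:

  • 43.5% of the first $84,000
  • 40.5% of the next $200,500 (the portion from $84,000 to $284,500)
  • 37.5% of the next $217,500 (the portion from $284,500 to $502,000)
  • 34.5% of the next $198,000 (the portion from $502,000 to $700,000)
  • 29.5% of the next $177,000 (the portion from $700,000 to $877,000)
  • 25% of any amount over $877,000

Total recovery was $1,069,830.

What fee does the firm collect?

$368,037.50

First $84,000 at 43.5% = $36,540.00
Next $200,500 at 40.5% = $81,202.50
Next $217,500 at 37.5% = $81,562.50
Next $198,000 at 34.5% = $68,310.00
Next $177,000 at 29.5% = $52,215.00
Remaining $192,830 at 25% = $48,207.50
Fee: $36,540.00 + $81,202.50 + $81,562.50 + $68,310.00 + $52,215.00 + $48,207.50 = $368,037.50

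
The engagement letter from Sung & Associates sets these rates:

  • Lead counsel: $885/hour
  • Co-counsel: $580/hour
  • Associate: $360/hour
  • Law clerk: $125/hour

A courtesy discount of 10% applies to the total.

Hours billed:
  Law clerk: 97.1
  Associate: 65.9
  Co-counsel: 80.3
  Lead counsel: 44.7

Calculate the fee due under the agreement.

Lead counsel: 44.7 × $885 = $39,559.50
Co-counsel: 80.3 × $580 = $46,574.00
Associate: 65.9 × $360 = $23,724.00
Law clerk: 97.1 × $125 = $12,137.50
Subtotal: $121,995.00
Less 10% discount: −$12,199.50
Total: $121,995.00 − $12,199.50 = $109,795.50

$109,795.50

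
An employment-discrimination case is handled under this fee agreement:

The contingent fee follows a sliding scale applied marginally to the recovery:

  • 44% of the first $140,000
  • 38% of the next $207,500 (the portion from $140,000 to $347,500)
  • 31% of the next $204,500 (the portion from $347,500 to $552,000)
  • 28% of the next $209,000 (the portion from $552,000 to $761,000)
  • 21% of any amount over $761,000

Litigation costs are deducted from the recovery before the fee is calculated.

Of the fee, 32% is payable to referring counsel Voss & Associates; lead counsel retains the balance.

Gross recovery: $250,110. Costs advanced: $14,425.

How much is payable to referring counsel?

$31,347.30

Fee base (net of costs): $250,110 − $14,425 = $235,685
First $140,000 at 44% = $61,600.00
Remaining $95,685 at 38% = $36,360.30
Fee: $61,600.00 + $36,360.30 = $97,960.30
Referral share: 32% of $97,960.30 = $31,347.30; lead counsel retains $97,960.30 − $31,347.30 = $66,613.00.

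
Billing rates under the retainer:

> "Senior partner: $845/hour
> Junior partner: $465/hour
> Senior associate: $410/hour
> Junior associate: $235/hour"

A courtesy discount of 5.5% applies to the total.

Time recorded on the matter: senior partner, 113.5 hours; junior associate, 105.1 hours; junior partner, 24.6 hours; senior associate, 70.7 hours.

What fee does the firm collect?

Senior partner: 113.5 × $845 = $95,907.50
Junior partner: 24.6 × $465 = $11,439.00
Senior associate: 70.7 × $410 = $28,987.00
Junior associate: 105.1 × $235 = $24,698.50
Subtotal: $161,032.00
Less 5.5% discount: −$8,856.76
Total: $161,032.00 − $8,856.76 = $152,175.24

$152,175.24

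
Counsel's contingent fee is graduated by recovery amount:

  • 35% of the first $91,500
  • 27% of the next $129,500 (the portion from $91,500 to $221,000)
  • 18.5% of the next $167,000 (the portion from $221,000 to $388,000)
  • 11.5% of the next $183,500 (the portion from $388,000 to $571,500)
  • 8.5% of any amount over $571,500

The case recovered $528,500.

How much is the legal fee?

$114,042.50

First $91,500 at 35% = $32,025.00
Next $129,500 at 27% = $34,965.00
Next $167,000 at 18.5% = $30,895.00
Remaining $140,500 at 11.5% = $16,157.50
Fee: $32,025.00 + $34,965.00 + $30,895.00 + $16,157.50 = $114,042.50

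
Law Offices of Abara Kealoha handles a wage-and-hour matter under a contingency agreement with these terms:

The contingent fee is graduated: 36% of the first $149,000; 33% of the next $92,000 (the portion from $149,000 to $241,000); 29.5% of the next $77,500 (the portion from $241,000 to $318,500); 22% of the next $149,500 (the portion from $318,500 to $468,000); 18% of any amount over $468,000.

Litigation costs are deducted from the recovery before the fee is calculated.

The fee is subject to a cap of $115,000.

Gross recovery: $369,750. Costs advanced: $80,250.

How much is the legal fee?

Fee base (net of costs): $369,750 − $80,250 = $289,500
First $149,000 at 36% = $53,640.00
Next $92,000 at 33% = $30,360.00
Remaining $48,500 at 29.5% = $14,307.50
Fee: $53,640.00 + $30,360.00 + $14,307.50 = $98,307.50
$98,307.50 is under the $115,000 cap.

$98,307.50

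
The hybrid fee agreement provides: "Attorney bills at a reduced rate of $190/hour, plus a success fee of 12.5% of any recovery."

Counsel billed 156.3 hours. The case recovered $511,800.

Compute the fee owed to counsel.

$93,672.00

Hourly: 156.3 × $190 = $29,697.00
Success fee: 12.5% of $511,800 = $63,975.00
Total: $29,697.00 + $63,975.00 = $93,672.00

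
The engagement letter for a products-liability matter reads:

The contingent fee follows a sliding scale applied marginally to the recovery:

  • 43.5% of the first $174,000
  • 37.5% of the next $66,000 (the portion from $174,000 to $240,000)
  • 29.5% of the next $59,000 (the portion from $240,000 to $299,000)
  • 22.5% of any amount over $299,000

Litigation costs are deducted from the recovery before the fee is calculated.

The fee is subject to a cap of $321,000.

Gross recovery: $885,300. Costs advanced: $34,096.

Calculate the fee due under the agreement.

Fee base (net of costs): $885,300 − $34,096 = $851,204
First $174,000 at 43.5% = $75,690.00
Next $66,000 at 37.5% = $24,750.00
Next $59,000 at 29.5% = $17,405.00
Remaining $552,204 at 22.5% = $124,245.90
Fee: $75,690.00 + $24,750.00 + $17,405.00 + $124,245.90 = $242,090.90
$242,090.90 is under the $321,000 cap.

$242,090.90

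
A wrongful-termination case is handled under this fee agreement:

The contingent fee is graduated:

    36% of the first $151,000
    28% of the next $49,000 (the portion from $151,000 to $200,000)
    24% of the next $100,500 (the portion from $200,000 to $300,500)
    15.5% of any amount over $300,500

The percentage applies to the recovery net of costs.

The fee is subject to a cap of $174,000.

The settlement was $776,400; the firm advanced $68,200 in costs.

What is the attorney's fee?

$155,393.50

Fee base (net of costs): $776,400 − $68,200 = $708,200
First $151,000 at 36% = $54,360.00
Next $49,000 at 28% = $13,720.00
Next $100,500 at 24% = $24,120.00
Remaining $407,700 at 15.5% = $63,193.50
Fee: $54,360.00 + $13,720.00 + $24,120.00 + $63,193.50 = $155,393.50
$155,393.50 is under the $174,000 cap.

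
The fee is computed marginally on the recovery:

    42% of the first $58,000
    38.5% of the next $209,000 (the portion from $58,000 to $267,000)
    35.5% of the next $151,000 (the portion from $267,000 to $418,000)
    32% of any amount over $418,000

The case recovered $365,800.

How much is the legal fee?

First $58,000 at 42% = $24,360.00
Next $209,000 at 38.5% = $80,465.00
Remaining $98,800 at 35.5% = $35,074.00
Fee: $24,360.00 + $80,465.00 + $35,074.00 = $139,899.00

$139,899.00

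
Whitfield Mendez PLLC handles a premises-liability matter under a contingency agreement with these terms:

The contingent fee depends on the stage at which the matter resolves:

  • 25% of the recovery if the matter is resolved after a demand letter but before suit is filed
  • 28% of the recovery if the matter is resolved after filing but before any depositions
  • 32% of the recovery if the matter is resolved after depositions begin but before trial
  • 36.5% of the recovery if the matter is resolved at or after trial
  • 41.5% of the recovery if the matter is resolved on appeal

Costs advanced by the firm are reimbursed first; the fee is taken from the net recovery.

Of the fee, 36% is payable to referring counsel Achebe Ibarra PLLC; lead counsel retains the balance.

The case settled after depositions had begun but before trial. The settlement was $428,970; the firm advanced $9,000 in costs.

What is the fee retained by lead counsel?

$86,009.86

Fee base (net of costs): $428,970 − $9,000 = $419,970
The matter settled after depositions had begun but before trial, so the 32% rate applies.
$419,970 × 32% = $134,390.40
Referral share: 36% of $134,390.40 = $48,380.54; lead counsel retains $134,390.40 − $48,380.54 = $86,009.86.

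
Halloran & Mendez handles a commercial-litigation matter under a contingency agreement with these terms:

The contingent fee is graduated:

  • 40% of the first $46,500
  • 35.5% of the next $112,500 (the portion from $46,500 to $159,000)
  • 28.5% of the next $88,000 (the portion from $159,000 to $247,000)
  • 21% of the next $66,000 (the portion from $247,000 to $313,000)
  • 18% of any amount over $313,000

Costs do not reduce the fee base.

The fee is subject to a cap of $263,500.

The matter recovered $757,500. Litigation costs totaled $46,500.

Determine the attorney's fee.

Fee base is the gross recovery, $757,500; costs are reimbursed separately.
First $46,500 at 40% = $18,600.00
Next $112,500 at 35.5% = $39,937.50
Next $88,000 at 28.5% = $25,080.00
Next $66,000 at 21% = $13,860.00
Remaining $444,500 at 18% = $80,010.00
Fee: $18,600.00 + $39,937.50 + $25,080.00 + $13,860.00 + $80,010.00 = $177,487.50
$177,487.50 is under the $263,500 cap.

$177,487.50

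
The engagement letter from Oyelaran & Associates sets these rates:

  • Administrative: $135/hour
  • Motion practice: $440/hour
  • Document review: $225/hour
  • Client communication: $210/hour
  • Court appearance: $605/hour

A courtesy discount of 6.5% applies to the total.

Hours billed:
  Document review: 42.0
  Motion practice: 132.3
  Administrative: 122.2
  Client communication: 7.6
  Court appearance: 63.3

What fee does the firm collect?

Administrative: 122.2 × $135 = $16,497.00
Motion practice: 132.3 × $440 = $58,212.00
Document review: 42.0 × $225 = $9,450.00
Client communication: 7.6 × $210 = $1,596.00
Court appearance: 63.3 × $605 = $38,296.50
Subtotal: $124,051.50
Less 6.5% discount: −$8,063.35
Total: $124,051.50 − $8,063.35 = $115,988.15

$115,988.15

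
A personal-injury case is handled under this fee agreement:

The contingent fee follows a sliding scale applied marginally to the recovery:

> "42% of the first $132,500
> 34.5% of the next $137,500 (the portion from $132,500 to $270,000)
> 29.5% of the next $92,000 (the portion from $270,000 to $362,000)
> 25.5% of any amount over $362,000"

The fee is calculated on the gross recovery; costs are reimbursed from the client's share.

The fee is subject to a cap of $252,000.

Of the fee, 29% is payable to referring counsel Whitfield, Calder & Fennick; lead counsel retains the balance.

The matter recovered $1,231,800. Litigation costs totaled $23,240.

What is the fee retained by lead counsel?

$178,920.00

Fee base is the gross recovery, $1,231,800; costs are reimbursed separately.
First $132,500 at 42% = $55,650.00
Next $137,500 at 34.5% = $47,437.50
Next $92,000 at 29.5% = $27,140.00
Remaining $869,800 at 25.5% = $221,799.00
Fee: $55,650.00 + $47,437.50 + $27,140.00 + $221,799.00 = $352,026.50
$352,026.50 exceeds the $252,000 cap, so the fee is capped at $252,000.00.
Referral share: 29% of $252,000.00 = $73,080.00; lead counsel retains $252,000.00 − $73,080.00 = $178,920.00.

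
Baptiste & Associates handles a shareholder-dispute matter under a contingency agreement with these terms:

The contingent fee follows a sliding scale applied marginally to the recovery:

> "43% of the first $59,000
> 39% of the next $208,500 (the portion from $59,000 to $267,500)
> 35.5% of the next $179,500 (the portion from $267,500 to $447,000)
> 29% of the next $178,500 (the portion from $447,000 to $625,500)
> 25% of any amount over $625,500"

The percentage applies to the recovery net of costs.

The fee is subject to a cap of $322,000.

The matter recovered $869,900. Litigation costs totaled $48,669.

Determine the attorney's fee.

Fee base (net of costs): $869,900 − $48,669 = $821,231
First $59,000 at 43% = $25,370.00
Next $208,500 at 39% = $81,315.00
Next $179,500 at 35.5% = $63,722.50
Next $178,500 at 29% = $51,765.00
Remaining $195,731 at 25% = $48,932.75
Fee: $25,370.00 + $81,315.00 + $63,722.50 + $51,765.00 + $48,932.75 = $271,105.25
$271,105.25 is under the $322,000 cap.

$271,105.25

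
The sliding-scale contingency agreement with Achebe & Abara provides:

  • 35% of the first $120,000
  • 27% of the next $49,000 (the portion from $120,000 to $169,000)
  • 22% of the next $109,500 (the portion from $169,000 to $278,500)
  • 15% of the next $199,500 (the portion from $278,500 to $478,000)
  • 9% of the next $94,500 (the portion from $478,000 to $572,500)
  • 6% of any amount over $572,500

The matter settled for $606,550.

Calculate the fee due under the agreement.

$119,793.00

First $120,000 at 35% = $42,000.00
Next $49,000 at 27% = $13,230.00
Next $109,500 at 22% = $24,090.00
Next $199,500 at 15% = $29,925.00
Next $94,500 at 9% = $8,505.00
Remaining $34,050 at 6% = $2,043.00
Fee: $42,000.00 + $13,230.00 + $24,090.00 + $29,925.00 + $8,505.00 + $2,043.00 = $119,793.00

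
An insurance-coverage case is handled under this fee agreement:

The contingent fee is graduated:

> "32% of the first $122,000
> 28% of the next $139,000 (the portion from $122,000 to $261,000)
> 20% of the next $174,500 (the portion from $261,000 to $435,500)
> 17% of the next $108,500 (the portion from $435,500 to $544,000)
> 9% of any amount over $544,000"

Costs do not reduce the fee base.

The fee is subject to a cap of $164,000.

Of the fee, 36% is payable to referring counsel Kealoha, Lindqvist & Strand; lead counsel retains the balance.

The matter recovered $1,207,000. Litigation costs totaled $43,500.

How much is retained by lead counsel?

Fee base is the gross recovery, $1,207,000; costs are reimbursed separately.
First $122,000 at 32% = $39,040.00
Next $139,000 at 28% = $38,920.00
Next $174,500 at 20% = $34,900.00
Next $108,500 at 17% = $18,445.00
Remaining $663,000 at 9% = $59,670.00
Fee: $39,040.00 + $38,920.00 + $34,900.00 + $18,445.00 + $59,670.00 = $190,975.00
$190,975.00 exceeds the $164,000 cap, so the fee is capped at $164,000.00.
Referral share: 36% of $164,000.00 = $59,040.00; lead counsel retains $164,000.00 − $59,040.00 = $104,960.00.

$104,960.00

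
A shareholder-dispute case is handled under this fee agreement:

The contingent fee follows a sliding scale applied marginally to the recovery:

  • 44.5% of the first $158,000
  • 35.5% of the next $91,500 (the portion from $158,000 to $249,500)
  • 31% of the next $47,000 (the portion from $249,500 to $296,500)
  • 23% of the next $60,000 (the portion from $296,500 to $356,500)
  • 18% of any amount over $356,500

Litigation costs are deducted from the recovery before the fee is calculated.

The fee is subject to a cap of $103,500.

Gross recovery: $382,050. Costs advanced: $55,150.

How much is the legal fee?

Fee base (net of costs): $382,050 − $55,150 = $326,900
First $158,000 at 44.5% = $70,310.00
Next $91,500 at 35.5% = $32,482.50
Next $47,000 at 31% = $14,570.00
Remaining $30,400 at 23% = $6,992.00
Fee: $70,310.00 + $32,482.50 + $14,570.00 + $6,992.00 = $124,354.50
$124,354.50 exceeds the $103,500 cap, so the fee is capped at $103,500.00.

$103,500.00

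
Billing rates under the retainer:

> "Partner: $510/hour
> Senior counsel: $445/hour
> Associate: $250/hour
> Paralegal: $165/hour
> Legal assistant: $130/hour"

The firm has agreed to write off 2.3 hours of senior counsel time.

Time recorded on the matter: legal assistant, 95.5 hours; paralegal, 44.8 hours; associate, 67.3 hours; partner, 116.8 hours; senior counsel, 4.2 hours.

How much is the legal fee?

Partner: 116.8 × $510 = $59,568.00
Senior counsel: 4.2 × $445 = $1,869.00
Associate: 67.3 × $250 = $16,825.00
Paralegal: 44.8 × $165 = $7,392.00
Legal assistant: 95.5 × $130 = $12,415.00
Subtotal: $98,069.00
Write-off: 2.3 × $445 = $1,023.50
Total: $98,069.00 − $1,023.50 = $97,045.50

$97,045.50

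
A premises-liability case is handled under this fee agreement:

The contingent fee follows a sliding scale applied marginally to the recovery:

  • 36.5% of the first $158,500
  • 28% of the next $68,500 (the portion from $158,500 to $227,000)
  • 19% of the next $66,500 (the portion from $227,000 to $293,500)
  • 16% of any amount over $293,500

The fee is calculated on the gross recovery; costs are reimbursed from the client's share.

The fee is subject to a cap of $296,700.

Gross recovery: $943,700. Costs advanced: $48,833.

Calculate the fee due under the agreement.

$193,699.50

Fee base is the gross recovery, $943,700; costs are reimbursed separately.
First $158,500 at 36.5% = $57,852.50
Next $68,500 at 28% = $19,180.00
Next $66,500 at 19% = $12,635.00
Remaining $650,200 at 16% = $104,032.00
Fee: $57,852.50 + $19,180.00 + $12,635.00 + $104,032.00 = $193,699.50
$193,699.50 is under the $296,700 cap.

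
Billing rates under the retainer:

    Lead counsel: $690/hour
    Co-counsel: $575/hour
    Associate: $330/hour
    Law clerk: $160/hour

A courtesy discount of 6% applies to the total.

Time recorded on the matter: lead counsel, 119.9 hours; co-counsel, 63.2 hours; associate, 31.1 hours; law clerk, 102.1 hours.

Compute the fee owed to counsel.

Lead counsel: 119.9 × $690 = $82,731.00
Co-counsel: 63.2 × $575 = $36,340.00
Associate: 31.1 × $330 = $10,263.00
Law clerk: 102.1 × $160 = $16,336.00
Subtotal: $145,670.00
Less 6% discount: −$8,740.20
Total: $145,670.00 − $8,740.20 = $136,929.80

$136,929.80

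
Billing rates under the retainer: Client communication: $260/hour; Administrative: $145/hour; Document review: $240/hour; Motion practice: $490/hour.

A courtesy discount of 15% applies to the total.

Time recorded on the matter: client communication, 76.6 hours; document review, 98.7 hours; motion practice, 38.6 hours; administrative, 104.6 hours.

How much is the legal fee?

Client communication: 76.6 × $260 = $19,916.00
Administrative: 104.6 × $145 = $15,167.00
Document review: 98.7 × $240 = $23,688.00
Motion practice: 38.6 × $490 = $18,914.00
Subtotal: $77,685.00
Less 15% discount: −$11,652.75
Total: $77,685.00 − $11,652.75 = $66,032.25

$66,032.25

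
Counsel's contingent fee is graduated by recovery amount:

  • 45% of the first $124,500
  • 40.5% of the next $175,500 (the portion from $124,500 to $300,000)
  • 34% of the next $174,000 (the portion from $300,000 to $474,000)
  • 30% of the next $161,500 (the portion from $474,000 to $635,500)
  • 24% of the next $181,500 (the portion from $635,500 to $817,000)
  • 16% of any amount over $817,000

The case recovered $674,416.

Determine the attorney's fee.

$244,052.34

First $124,500 at 45% = $56,025.00
Next $175,500 at 40.5% = $71,077.50
Next $174,000 at 34% = $59,160.00
Next $161,500 at 30% = $48,450.00
Remaining $38,916 at 24% = $9,339.84
Fee: $56,025.00 + $71,077.50 + $59,160.00 + $48,450.00 + $9,339.84 = $244,052.34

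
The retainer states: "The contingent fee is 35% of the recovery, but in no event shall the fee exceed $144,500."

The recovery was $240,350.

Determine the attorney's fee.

$84,122.50

35% of $240,350 = $84,122.50
That is under the $144,500 cap.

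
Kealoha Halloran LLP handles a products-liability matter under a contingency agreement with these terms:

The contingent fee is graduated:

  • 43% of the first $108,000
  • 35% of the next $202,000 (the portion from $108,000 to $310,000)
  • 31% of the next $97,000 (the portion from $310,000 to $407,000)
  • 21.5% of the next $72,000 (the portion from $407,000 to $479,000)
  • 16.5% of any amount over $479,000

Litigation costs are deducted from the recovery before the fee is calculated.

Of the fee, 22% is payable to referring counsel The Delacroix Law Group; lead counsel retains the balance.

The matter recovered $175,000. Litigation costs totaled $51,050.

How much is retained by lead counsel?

$40,577.55

Fee base (net of costs): $175,000 − $51,050 = $123,950
First $108,000 at 43% = $46,440.00
Remaining $15,950 at 35% = $5,582.50
Fee: $46,440.00 + $5,582.50 = $52,022.50
Referral share: 22% of $52,022.50 = $11,444.95; lead counsel retains $52,022.50 − $11,444.95 = $40,577.55.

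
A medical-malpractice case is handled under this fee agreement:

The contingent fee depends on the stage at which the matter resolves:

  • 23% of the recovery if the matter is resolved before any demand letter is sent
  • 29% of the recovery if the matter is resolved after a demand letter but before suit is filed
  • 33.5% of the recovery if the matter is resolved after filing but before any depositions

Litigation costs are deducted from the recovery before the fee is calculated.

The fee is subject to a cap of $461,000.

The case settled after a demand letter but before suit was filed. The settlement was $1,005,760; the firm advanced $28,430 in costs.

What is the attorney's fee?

$283,425.70

Fee base (net of costs): $1,005,760 − $28,430 = $977,330
The matter settled after a demand letter but before suit was filed, so the 29% rate applies.
$977,330 × 29% = $283,425.70
$283,425.70 is under the $461,000 cap.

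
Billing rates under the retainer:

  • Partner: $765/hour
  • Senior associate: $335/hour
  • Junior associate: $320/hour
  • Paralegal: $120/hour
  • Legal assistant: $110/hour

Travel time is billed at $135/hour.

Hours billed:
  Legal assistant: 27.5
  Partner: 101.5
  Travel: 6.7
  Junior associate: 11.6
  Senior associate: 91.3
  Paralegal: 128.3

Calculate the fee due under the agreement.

Partner: 101.5 × $765 = $77,647.50
Senior associate: 91.3 × $335 = $30,585.50
Junior associate: 11.6 × $320 = $3,712.00
Paralegal: 128.3 × $120 = $15,396.00
Legal assistant: 27.5 × $110 = $3,025.00
Subtotal: $77,647.50 + $30,585.50 + $3,712.00 + $15,396.00 + $3,025.00 = $130,366.00
Travel: 6.7 × $135 = $904.50
Total: $130,366.00 + $904.50 = $131,270.50

$131,270.50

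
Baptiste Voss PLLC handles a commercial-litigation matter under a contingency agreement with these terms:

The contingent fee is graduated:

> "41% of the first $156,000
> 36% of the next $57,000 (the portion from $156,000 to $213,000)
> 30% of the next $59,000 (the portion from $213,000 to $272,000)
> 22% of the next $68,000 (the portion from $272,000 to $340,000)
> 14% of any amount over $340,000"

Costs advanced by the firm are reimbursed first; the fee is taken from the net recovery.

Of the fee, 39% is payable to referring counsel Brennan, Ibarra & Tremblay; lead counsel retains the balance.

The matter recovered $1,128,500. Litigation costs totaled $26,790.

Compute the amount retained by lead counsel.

$136,505.43

Fee base (net of costs): $1,128,500 − $26,790 = $1,101,710
First $156,000 at 41% = $63,960.00
Next $57,000 at 36% = $20,520.00
Next $59,000 at 30% = $17,700.00
Next $68,000 at 22% = $14,960.00
Remaining $761,710 at 14% = $106,639.40
Fee: $63,960.00 + $20,520.00 + $17,700.00 + $14,960.00 + $106,639.40 = $223,779.40
Referral share: 39% of $223,779.40 = $87,273.97; lead counsel retains $223,779.40 − $87,273.97 = $136,505.43.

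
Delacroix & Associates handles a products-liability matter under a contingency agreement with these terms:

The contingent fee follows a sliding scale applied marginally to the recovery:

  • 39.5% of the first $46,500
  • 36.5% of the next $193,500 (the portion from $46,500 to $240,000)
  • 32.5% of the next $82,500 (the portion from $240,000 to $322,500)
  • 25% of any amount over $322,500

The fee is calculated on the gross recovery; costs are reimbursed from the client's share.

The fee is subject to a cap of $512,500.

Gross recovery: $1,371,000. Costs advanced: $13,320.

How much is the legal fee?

$377,932.50

Fee base is the gross recovery, $1,371,000; costs are reimbursed separately.
First $46,500 at 39.5% = $18,367.50
Next $193,500 at 36.5% = $70,627.50
Next $82,500 at 32.5% = $26,812.50
Remaining $1,048,500 at 25% = $262,125.00
Fee: $18,367.50 + $70,627.50 + $26,812.50 + $262,125.00 = $377,932.50
$377,932.50 is under the $512,500 cap.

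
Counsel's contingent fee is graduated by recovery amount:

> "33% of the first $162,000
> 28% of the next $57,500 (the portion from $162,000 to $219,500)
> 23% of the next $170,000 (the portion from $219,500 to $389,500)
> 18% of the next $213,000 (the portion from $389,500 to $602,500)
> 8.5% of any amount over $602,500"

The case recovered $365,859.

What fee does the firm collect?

First $162,000 at 33% = $53,460.00
Next $57,500 at 28% = $16,100.00
Remaining $146,359 at 23% = $33,662.57
Fee: $53,460.00 + $16,100.00 + $33,662.57 = $103,222.57

$103,222.57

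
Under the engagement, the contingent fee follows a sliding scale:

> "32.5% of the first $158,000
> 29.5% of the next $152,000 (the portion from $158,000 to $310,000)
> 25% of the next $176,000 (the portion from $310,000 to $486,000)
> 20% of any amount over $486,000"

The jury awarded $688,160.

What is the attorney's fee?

$180,622.00

First $158,000 at 32.5% = $51,350.00
Next $152,000 at 29.5% = $44,840.00
Next $176,000 at 25% = $44,000.00
Remaining $202,160 at 20% = $40,432.00
Fee: $51,350.00 + $44,840.00 + $44,000.00 + $40,432.00 = $180,622.00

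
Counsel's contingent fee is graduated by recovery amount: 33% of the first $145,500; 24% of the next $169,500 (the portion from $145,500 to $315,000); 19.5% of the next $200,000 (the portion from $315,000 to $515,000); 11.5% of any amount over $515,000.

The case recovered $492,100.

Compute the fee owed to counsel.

First $145,500 at 33% = $48,015.00
Next $169,500 at 24% = $40,680.00
Remaining $177,100 at 19.5% = $34,534.50
Fee: $48,015.00 + $40,680.00 + $34,534.50 = $123,229.50

$123,229.50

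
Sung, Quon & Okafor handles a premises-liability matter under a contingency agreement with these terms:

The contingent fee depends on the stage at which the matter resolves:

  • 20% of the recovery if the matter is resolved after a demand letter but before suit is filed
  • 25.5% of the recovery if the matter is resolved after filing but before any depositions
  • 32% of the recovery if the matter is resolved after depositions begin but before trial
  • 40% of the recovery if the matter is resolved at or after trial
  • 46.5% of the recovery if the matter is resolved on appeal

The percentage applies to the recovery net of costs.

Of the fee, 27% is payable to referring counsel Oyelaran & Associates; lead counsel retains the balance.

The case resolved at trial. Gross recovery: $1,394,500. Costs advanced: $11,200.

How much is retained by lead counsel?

Fee base (net of costs): $1,394,500 − $11,200 = $1,383,300
The matter resolved at trial, so the 40% rate applies.
$1,383,300 × 40% = $553,320.00
Referral share: 27% of $553,320.00 = $149,396.40; lead counsel retains $553,320.00 − $149,396.40 = $403,923.60.

$403,923.60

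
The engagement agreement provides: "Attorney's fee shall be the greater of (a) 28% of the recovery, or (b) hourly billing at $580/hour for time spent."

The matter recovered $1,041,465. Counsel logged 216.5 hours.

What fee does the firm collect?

$291,610.20

(a) 28% of $1,041,465 = $291,610.20
(b) 216.5 × $580 = $125,570.00
The greater is (a): $291,610.20.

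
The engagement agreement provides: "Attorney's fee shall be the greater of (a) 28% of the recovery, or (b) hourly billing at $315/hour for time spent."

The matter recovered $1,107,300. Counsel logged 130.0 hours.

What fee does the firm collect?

(a) 28% of $1,107,300 = $310,044.00
(b) 130.0 × $315 = $40,950.00
The greater is (a): $310,044.00.

$310,044.00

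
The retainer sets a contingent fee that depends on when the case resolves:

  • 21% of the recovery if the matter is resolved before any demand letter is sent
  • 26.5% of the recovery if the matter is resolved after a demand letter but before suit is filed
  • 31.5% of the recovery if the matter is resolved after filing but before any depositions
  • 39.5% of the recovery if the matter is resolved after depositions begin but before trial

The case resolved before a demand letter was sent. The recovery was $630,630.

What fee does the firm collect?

The matter resolved before a demand letter was sent, so the 21% rate applies.
$630,630 × 21% = $132,432.30

$132,432.30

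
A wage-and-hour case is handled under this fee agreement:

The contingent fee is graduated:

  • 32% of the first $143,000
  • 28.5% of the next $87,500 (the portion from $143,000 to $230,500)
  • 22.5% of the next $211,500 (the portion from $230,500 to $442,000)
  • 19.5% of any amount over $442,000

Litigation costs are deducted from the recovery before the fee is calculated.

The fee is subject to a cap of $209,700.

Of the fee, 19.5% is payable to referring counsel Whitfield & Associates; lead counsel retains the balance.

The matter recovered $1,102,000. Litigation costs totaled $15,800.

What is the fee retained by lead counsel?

$168,808.50

Fee base (net of costs): $1,102,000 − $15,800 = $1,086,200
First $143,000 at 32% = $45,760.00
Next $87,500 at 28.5% = $24,937.50
Next $211,500 at 22.5% = $47,587.50
Remaining $644,200 at 19.5% = $125,619.00
Fee: $45,760.00 + $24,937.50 + $47,587.50 + $125,619.00 = $243,904.00
$243,904.00 exceeds the $209,700 cap, so the fee is capped at $209,700.00.
Referral share: 19.5% of $209,700.00 = $40,891.50; lead counsel retains $209,700.00 − $40,891.50 = $168,808.50.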